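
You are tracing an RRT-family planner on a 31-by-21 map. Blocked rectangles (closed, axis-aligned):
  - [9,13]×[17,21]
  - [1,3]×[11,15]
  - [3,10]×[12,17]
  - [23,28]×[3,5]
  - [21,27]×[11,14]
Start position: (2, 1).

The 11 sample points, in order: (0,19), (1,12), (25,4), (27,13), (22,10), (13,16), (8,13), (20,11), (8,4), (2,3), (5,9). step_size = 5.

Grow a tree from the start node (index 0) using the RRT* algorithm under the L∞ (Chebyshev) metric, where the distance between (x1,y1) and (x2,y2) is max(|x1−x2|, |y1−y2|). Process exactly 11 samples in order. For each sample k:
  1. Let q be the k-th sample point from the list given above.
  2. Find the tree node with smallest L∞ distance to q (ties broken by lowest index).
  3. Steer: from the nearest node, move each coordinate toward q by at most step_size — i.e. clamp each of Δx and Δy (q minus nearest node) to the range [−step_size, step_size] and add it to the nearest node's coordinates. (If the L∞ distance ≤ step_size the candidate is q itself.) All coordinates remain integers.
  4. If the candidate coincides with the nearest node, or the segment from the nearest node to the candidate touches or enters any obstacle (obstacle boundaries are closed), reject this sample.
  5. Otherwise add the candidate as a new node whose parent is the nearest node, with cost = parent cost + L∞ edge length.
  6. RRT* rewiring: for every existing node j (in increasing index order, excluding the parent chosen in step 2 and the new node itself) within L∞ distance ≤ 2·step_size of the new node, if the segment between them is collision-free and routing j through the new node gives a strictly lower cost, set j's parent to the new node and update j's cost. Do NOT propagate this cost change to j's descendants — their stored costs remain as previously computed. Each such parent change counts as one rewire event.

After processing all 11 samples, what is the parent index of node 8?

Parent of node 8: 0

1. q=(0,19) nearest=0 d=18 new=(0,6) → add node 1 parent=0 cost=5
2. q=(1,12) nearest=1 d=6 new=(1,11) → blocked by [1,3]×[11,15], reject
3. q=(25,4) nearest=0 d=23 new=(7,4) → add node 2 parent=0 cost=5
4. q=(27,13) nearest=2 d=20 new=(12,9) → add node 3 parent=2 cost=10
5. q=(22,10) nearest=3 d=10 new=(17,10) → add node 4 parent=3 cost=15
6. q=(13,16) nearest=4 d=6 new=(13,15) → add node 5 parent=4 cost=20
7. q=(8,13) nearest=3 d=4 new=(8,13) → blocked by [3,10]×[12,17], reject
8. q=(20,11) nearest=4 d=3 new=(20,11) → add node 6 parent=4 cost=18
9. q=(8,4) nearest=2 d=1 new=(8,4) → add node 7 parent=2 cost=6
10. q=(2,3) nearest=0 d=2 new=(2,3) → add node 8 parent=0 cost=2
11. q=(5,9) nearest=1 d=5 new=(5,9) → add node 9 parent=1 cost=10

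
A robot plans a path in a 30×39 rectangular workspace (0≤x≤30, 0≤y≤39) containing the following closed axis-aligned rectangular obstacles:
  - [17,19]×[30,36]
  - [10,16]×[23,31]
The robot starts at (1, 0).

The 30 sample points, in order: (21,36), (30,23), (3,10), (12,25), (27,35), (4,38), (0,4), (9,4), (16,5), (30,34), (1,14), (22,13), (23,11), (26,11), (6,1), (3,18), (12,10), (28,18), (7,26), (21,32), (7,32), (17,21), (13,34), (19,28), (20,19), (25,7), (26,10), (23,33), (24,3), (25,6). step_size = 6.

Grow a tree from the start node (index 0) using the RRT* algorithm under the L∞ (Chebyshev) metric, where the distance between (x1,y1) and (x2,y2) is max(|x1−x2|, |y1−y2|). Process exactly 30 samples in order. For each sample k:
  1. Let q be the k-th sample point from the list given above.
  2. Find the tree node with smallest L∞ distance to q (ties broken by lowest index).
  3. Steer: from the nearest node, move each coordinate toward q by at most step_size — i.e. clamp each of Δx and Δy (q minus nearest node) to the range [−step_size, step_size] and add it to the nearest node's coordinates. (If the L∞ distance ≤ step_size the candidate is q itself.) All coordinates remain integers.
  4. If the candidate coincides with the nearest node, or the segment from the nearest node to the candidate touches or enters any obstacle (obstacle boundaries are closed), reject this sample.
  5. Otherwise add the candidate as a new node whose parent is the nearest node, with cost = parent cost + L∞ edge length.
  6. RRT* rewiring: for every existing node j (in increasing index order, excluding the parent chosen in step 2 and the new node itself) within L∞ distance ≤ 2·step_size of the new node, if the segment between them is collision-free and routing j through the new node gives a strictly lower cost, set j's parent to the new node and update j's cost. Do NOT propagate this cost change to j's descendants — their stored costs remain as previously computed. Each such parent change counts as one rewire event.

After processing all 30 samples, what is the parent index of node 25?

1. q=(21,36) nearest=0 d=36 new=(7,6) → add node 1 parent=0 cost=6
2. q=(30,23) nearest=1 d=23 new=(13,12) → add node 2 parent=1 cost=12
3. q=(3,10) nearest=1 d=4 new=(3,10) → add node 3 parent=1 cost=10
4. q=(12,25) nearest=2 d=13 new=(12,18) → add node 4 parent=2 cost=18
5. q=(27,35) nearest=4 d=17 new=(18,24) → add node 5 parent=4 cost=24
6. q=(4,38) nearest=5 d=14 new=(12,30) → blocked by [10,16]×[23,31], reject
7. q=(0,4) nearest=0 d=4 new=(0,4) → add node 6 parent=0 cost=4
8. q=(9,4) nearest=1 d=2 new=(9,4) → add node 7 parent=1 cost=8
9. q=(16,5) nearest=2 d=7 new=(16,6) → add node 8 parent=2 cost=18
10. q=(30,34) nearest=5 d=12 new=(24,30) → add node 9 parent=5 cost=30
11. q=(1,14) nearest=3 d=4 new=(1,14) → add node 10 parent=3 cost=14
12. q=(22,13) nearest=8 d=7 new=(22,12) → add node 11 parent=8 cost=24
13. q=(23,11) nearest=11 d=1 new=(23,11) → add node 12 parent=11 cost=25
14. q=(26,11) nearest=12 d=3 new=(26,11) → add node 13 parent=12 cost=28
15. q=(6,1) nearest=7 d=3 new=(6,1) → add node 14 parent=7 cost=11
16. q=(3,18) nearest=10 d=4 new=(3,18) → add node 15 parent=10 cost=18
17. q=(12,10) nearest=2 d=2 new=(12,10) → add node 16 parent=2 cost=14
18. q=(28,18) nearest=11 d=6 new=(28,18) → add node 17 parent=11 cost=30
19. q=(7,26) nearest=4 d=8 new=(7,24) → add node 18 parent=4 cost=24
20. q=(21,32) nearest=9 d=3 new=(21,32) → add node 19 parent=9 cost=33
21. q=(7,32) nearest=18 d=8 new=(7,30) → add node 20 parent=18 cost=30
22. q=(17,21) nearest=5 d=3 new=(17,21) → add node 21 parent=5 cost=27
23. q=(13,34) nearest=20 d=6 new=(13,34) → add node 22 parent=20 cost=36
24. q=(19,28) nearest=5 d=4 new=(19,28) → add node 23 parent=5 cost=28; rewire 19→23 (32<33)
25. q=(20,19) nearest=21 d=3 new=(20,19) → add node 24 parent=21 cost=30
26. q=(25,7) nearest=12 d=4 new=(25,7) → add node 25 parent=12 cost=29
27. q=(26,10) nearest=13 d=1 new=(26,10) → add node 26 parent=13 cost=29
28. q=(23,33) nearest=19 d=2 new=(23,33) → add node 27 parent=19 cost=34
29. q=(24,3) nearest=25 d=4 new=(24,3) → add node 28 parent=25 cost=33
30. q=(25,6) nearest=25 d=1 new=(25,6) → add node 29 parent=25 cost=30

Parent of node 25: 12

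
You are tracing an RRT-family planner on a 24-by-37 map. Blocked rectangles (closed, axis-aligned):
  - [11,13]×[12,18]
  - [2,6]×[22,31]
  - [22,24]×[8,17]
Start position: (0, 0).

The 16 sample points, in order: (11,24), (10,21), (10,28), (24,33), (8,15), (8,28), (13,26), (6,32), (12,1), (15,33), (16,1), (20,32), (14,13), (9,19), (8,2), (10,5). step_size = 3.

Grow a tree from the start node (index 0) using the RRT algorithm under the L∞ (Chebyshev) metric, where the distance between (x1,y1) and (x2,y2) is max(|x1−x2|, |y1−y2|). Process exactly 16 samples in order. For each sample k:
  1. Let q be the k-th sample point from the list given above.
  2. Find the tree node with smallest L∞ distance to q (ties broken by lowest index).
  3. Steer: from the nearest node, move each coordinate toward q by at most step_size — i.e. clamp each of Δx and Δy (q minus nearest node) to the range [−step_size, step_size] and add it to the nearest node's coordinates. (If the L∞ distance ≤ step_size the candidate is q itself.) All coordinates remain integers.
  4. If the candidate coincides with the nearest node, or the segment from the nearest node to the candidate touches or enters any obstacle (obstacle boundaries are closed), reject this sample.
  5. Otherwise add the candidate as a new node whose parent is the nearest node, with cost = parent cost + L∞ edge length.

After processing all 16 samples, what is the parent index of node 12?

1. q=(11,24) nearest=0 d=24 new=(3,3) → add node 1 parent=0 cost=3
2. q=(10,21) nearest=1 d=18 new=(6,6) → add node 2 parent=1 cost=6
3. q=(10,28) nearest=2 d=22 new=(9,9) → add node 3 parent=2 cost=9
4. q=(24,33) nearest=3 d=24 new=(12,12) → blocked by [11,13]×[12,18], reject
5. q=(8,15) nearest=3 d=6 new=(8,12) → add node 4 parent=3 cost=12
6. q=(8,28) nearest=4 d=16 new=(8,15) → add node 5 parent=4 cost=15
7. q=(13,26) nearest=5 d=11 new=(11,18) → blocked by [11,13]×[12,18], reject
8. q=(6,32) nearest=5 d=17 new=(6,18) → add node 6 parent=5 cost=18
9. q=(12,1) nearest=2 d=6 new=(9,3) → add node 7 parent=2 cost=9
10. q=(15,33) nearest=6 d=15 new=(9,21) → add node 8 parent=6 cost=21
11. q=(16,1) nearest=7 d=7 new=(12,1) → add node 9 parent=7 cost=12
12. q=(20,32) nearest=8 d=11 new=(12,24) → add node 10 parent=8 cost=24
13. q=(14,13) nearest=3 d=5 new=(12,12) → blocked by [11,13]×[12,18], reject
14. q=(9,19) nearest=8 d=2 new=(9,19) → add node 11 parent=8 cost=23
15. q=(8,2) nearest=7 d=1 new=(8,2) → add node 12 parent=7 cost=10
16. q=(10,5) nearest=7 d=2 new=(10,5) → add node 13 parent=7 cost=11

Parent of node 12: 7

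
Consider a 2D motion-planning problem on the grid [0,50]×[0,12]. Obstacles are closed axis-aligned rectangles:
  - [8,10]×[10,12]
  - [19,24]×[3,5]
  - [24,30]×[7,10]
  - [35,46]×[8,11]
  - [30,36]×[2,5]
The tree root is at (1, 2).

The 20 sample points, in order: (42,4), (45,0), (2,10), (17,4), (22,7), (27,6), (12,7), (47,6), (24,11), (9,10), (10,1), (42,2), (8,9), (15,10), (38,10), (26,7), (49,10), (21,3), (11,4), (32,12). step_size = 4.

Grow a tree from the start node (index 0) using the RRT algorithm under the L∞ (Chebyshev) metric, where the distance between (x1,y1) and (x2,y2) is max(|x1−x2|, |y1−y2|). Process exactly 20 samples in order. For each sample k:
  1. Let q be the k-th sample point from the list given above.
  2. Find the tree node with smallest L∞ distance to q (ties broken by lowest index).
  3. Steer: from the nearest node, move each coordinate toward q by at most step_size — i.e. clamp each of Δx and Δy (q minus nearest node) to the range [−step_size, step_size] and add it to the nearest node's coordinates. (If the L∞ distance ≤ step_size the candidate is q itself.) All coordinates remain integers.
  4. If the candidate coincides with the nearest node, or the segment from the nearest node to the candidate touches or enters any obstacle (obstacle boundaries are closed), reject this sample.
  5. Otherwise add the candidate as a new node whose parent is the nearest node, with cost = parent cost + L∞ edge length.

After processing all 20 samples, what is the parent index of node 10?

Parent of node 10: 8

1. q=(42,4) nearest=0 d=41 new=(5,4) → add node 1 parent=0 cost=4
2. q=(45,0) nearest=1 d=40 new=(9,0) → add node 2 parent=1 cost=8
3. q=(2,10) nearest=1 d=6 new=(2,8) → add node 3 parent=1 cost=8
4. q=(17,4) nearest=2 d=8 new=(13,4) → add node 4 parent=2 cost=12
5. q=(22,7) nearest=4 d=9 new=(17,7) → add node 5 parent=4 cost=16
6. q=(27,6) nearest=5 d=10 new=(21,6) → add node 6 parent=5 cost=20
7. q=(12,7) nearest=4 d=3 new=(12,7) → add node 7 parent=4 cost=15
8. q=(47,6) nearest=6 d=26 new=(25,6) → add node 8 parent=6 cost=24
9. q=(24,11) nearest=6 d=5 new=(24,10) → blocked by [24,30]×[7,10], reject
10. q=(9,10) nearest=7 d=3 new=(9,10) → blocked by [8,10]×[10,12], reject
11. q=(10,1) nearest=2 d=1 new=(10,1) → add node 9 parent=2 cost=9
12. q=(42,2) nearest=8 d=17 new=(29,2) → add node 10 parent=8 cost=28
13. q=(8,9) nearest=7 d=4 new=(8,9) → add node 11 parent=7 cost=19
14. q=(15,10) nearest=5 d=3 new=(15,10) → add node 12 parent=5 cost=19
15. q=(38,10) nearest=10 d=9 new=(33,6) → blocked by [30,36]×[2,5], reject
16. q=(26,7) nearest=8 d=1 new=(26,7) → blocked by [24,30]×[7,10], reject
17. q=(49,10) nearest=10 d=20 new=(33,6) → blocked by [30,36]×[2,5], reject
18. q=(21,3) nearest=6 d=3 new=(21,3) → blocked by [19,24]×[3,5], reject
19. q=(11,4) nearest=4 d=2 new=(11,4) → add node 13 parent=4 cost=14
20. q=(32,12) nearest=8 d=7 new=(29,10) → blocked by [24,30]×[7,10], reject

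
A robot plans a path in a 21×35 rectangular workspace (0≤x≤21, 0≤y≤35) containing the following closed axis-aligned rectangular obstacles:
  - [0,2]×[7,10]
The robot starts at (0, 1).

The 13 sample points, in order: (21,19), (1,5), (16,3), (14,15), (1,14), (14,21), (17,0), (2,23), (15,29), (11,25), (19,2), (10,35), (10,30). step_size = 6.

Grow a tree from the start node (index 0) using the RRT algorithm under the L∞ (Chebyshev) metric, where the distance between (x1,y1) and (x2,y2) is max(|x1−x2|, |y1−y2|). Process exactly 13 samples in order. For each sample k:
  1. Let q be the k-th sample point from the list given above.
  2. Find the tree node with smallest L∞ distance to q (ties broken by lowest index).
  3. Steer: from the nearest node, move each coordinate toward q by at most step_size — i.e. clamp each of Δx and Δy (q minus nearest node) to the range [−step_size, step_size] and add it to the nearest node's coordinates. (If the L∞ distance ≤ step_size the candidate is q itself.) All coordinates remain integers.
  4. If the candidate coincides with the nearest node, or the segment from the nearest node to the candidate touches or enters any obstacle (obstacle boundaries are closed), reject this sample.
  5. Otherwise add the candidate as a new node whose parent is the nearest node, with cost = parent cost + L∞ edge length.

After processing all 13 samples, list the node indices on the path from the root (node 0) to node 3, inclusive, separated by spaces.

Path: 0 1 3

1. q=(21,19) nearest=0 d=21 new=(6,7) → add node 1 parent=0 cost=6
2. q=(1,5) nearest=0 d=4 new=(1,5) → add node 2 parent=0 cost=4
3. q=(16,3) nearest=1 d=10 new=(12,3) → add node 3 parent=1 cost=12
4. q=(14,15) nearest=1 d=8 new=(12,13) → add node 4 parent=1 cost=12
5. q=(1,14) nearest=1 d=7 new=(1,13) → add node 5 parent=1 cost=12
6. q=(14,21) nearest=4 d=8 new=(14,19) → add node 6 parent=4 cost=18
7. q=(17,0) nearest=3 d=5 new=(17,0) → add node 7 parent=3 cost=17
8. q=(2,23) nearest=4 d=10 new=(6,19) → add node 8 parent=4 cost=18
9. q=(15,29) nearest=6 d=10 new=(15,25) → add node 9 parent=6 cost=24
10. q=(11,25) nearest=9 d=4 new=(11,25) → add node 10 parent=9 cost=28
11. q=(19,2) nearest=7 d=2 new=(19,2) → add node 11 parent=7 cost=19
12. q=(10,35) nearest=9 d=10 new=(10,31) → add node 12 parent=9 cost=30
13. q=(10,30) nearest=12 d=1 new=(10,30) → add node 13 parent=12 cost=31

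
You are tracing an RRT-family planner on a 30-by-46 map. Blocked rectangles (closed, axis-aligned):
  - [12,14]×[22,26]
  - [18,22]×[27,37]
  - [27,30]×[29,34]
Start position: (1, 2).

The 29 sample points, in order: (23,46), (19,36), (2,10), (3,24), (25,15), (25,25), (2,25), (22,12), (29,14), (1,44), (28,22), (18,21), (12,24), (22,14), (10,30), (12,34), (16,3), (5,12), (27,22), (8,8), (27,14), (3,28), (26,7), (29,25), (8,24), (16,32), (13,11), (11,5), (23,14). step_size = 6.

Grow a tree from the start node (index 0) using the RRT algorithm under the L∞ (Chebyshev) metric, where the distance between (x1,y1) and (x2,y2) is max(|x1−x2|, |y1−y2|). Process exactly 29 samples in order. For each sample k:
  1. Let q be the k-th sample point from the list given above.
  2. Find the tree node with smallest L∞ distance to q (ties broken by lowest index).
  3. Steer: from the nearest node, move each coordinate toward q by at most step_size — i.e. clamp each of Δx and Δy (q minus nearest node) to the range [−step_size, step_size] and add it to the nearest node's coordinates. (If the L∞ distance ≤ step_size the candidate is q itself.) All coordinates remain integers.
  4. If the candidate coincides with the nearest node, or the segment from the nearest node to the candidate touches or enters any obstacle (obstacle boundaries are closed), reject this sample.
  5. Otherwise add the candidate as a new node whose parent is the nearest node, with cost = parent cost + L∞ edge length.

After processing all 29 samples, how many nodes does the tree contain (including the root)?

Node count: 29

1. q=(23,46) nearest=0 d=44 new=(7,8) → add node 1 parent=0 cost=6
2. q=(19,36) nearest=1 d=28 new=(13,14) → add node 2 parent=1 cost=12
3. q=(2,10) nearest=1 d=5 new=(2,10) → add node 3 parent=1 cost=11
4. q=(3,24) nearest=2 d=10 new=(7,20) → add node 4 parent=2 cost=18
5. q=(25,15) nearest=2 d=12 new=(19,15) → add node 5 parent=2 cost=18
6. q=(25,25) nearest=5 d=10 new=(25,21) → add node 6 parent=5 cost=24
7. q=(2,25) nearest=4 d=5 new=(2,25) → add node 7 parent=4 cost=23
8. q=(22,12) nearest=5 d=3 new=(22,12) → add node 8 parent=5 cost=21
9. q=(29,14) nearest=6 d=7 new=(29,15) → add node 9 parent=6 cost=30
10. q=(1,44) nearest=7 d=19 new=(1,31) → add node 10 parent=7 cost=29
11. q=(28,22) nearest=6 d=3 new=(28,22) → add node 11 parent=6 cost=27
12. q=(18,21) nearest=5 d=6 new=(18,21) → add node 12 parent=5 cost=24
13. q=(12,24) nearest=4 d=5 new=(12,24) → blocked by [12,14]×[22,26], reject
14. q=(22,14) nearest=8 d=2 new=(22,14) → add node 13 parent=8 cost=23
15. q=(10,30) nearest=7 d=8 new=(8,30) → add node 14 parent=7 cost=29
16. q=(12,34) nearest=14 d=4 new=(12,34) → add node 15 parent=14 cost=33
17. q=(16,3) nearest=1 d=9 new=(13,3) → add node 16 parent=1 cost=12
18. q=(5,12) nearest=3 d=3 new=(5,12) → add node 17 parent=3 cost=14
19. q=(27,22) nearest=11 d=1 new=(27,22) → add node 18 parent=11 cost=28
20. q=(8,8) nearest=1 d=1 new=(8,8) → add node 19 parent=1 cost=7
21. q=(27,14) nearest=9 d=2 new=(27,14) → add node 20 parent=9 cost=32
22. q=(3,28) nearest=7 d=3 new=(3,28) → add node 21 parent=7 cost=26
23. q=(26,7) nearest=8 d=5 new=(26,7) → add node 22 parent=8 cost=26
24. q=(29,25) nearest=11 d=3 new=(29,25) → add node 23 parent=11 cost=30
25. q=(8,24) nearest=4 d=4 new=(8,24) → add node 24 parent=4 cost=22
26. q=(16,32) nearest=15 d=4 new=(16,32) → add node 25 parent=15 cost=37
27. q=(13,11) nearest=2 d=3 new=(13,11) → add node 26 parent=2 cost=15
28. q=(11,5) nearest=16 d=2 new=(11,5) → add node 27 parent=16 cost=14
29. q=(23,14) nearest=13 d=1 new=(23,14) → add node 28 parent=13 cost=24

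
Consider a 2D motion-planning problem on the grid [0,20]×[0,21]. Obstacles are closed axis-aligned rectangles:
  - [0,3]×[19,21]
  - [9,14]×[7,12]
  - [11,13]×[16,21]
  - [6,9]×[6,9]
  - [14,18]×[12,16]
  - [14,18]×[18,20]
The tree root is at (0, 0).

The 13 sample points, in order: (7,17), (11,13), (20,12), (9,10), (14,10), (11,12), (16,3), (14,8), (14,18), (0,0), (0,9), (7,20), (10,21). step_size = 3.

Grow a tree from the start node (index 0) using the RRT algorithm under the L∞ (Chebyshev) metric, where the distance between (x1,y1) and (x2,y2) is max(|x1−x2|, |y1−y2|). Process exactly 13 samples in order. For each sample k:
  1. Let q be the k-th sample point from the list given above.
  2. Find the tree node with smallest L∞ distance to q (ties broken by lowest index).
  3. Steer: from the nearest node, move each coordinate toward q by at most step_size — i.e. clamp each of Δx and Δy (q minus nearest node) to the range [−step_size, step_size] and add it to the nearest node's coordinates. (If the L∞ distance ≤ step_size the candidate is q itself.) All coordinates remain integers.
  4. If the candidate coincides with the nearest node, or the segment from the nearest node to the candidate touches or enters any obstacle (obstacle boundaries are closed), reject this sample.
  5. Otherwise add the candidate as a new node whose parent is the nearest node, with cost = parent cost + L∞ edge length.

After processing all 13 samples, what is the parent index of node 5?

Parent of node 5: 4

1. q=(7,17) nearest=0 d=17 new=(3,3) → add node 1 parent=0 cost=3
2. q=(11,13) nearest=1 d=10 new=(6,6) → blocked by [6,9]×[6,9], reject
3. q=(20,12) nearest=1 d=17 new=(6,6) → blocked by [6,9]×[6,9], reject
4. q=(9,10) nearest=1 d=7 new=(6,6) → blocked by [6,9]×[6,9], reject
5. q=(14,10) nearest=1 d=11 new=(6,6) → blocked by [6,9]×[6,9], reject
6. q=(11,12) nearest=1 d=9 new=(6,6) → blocked by [6,9]×[6,9], reject
7. q=(16,3) nearest=1 d=13 new=(6,3) → add node 2 parent=1 cost=6
8. q=(14,8) nearest=2 d=8 new=(9,6) → blocked by [6,9]×[6,9], reject
9. q=(14,18) nearest=1 d=15 new=(6,6) → blocked by [6,9]×[6,9], reject
10. q=(0,0) nearest=0 d=0 → coincident, reject
11. q=(0,9) nearest=1 d=6 new=(0,6) → add node 3 parent=1 cost=6
12. q=(7,20) nearest=3 d=14 new=(3,9) → add node 4 parent=3 cost=9
13. q=(10,21) nearest=4 d=12 new=(6,12) → add node 5 parent=4 cost=12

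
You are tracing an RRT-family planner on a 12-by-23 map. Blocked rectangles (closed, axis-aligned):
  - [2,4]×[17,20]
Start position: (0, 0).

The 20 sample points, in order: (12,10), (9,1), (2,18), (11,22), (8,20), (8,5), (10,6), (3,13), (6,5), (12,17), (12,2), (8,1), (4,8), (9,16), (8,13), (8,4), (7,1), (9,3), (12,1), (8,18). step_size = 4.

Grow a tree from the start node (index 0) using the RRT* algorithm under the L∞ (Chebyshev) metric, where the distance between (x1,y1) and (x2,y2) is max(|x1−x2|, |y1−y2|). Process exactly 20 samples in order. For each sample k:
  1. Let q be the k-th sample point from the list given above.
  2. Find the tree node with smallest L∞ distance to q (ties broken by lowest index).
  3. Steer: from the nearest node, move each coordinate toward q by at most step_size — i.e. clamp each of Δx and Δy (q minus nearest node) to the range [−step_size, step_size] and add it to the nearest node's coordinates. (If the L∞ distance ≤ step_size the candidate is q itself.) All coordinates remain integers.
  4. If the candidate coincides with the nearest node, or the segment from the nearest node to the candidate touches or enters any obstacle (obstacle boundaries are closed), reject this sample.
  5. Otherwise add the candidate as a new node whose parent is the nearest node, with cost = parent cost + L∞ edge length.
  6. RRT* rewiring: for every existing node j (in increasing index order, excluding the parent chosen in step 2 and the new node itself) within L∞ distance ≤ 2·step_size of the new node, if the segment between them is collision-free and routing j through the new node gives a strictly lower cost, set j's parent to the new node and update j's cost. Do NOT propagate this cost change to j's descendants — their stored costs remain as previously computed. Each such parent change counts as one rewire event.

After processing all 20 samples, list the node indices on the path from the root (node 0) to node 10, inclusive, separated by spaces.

1. q=(12,10) nearest=0 d=12 new=(4,4) → add node 1 parent=0 cost=4
2. q=(9,1) nearest=1 d=5 new=(8,1) → add node 2 parent=1 cost=8
3. q=(2,18) nearest=1 d=14 new=(2,8) → add node 3 parent=1 cost=8
4. q=(11,22) nearest=3 d=14 new=(6,12) → add node 4 parent=3 cost=12
5. q=(8,20) nearest=4 d=8 new=(8,16) → add node 5 parent=4 cost=16
6. q=(8,5) nearest=1 d=4 new=(8,5) → add node 6 parent=1 cost=8
7. q=(10,6) nearest=6 d=2 new=(10,6) → add node 7 parent=6 cost=10
8. q=(3,13) nearest=4 d=3 new=(3,13) → add node 8 parent=4 cost=15
9. q=(6,5) nearest=1 d=2 new=(6,5) → add node 9 parent=1 cost=6; rewire 8→9 (14<15)
10. q=(12,17) nearest=5 d=4 new=(12,17) → add node 10 parent=5 cost=20
11. q=(12,2) nearest=2 d=4 new=(12,2) → add node 11 parent=2 cost=12
12. q=(8,1) nearest=2 d=0 → coincident, reject
13. q=(4,8) nearest=3 d=2 new=(4,8) → add node 12 parent=3 cost=10
14. q=(9,16) nearest=5 d=1 new=(9,16) → add node 13 parent=5 cost=17
15. q=(8,13) nearest=4 d=2 new=(8,13) → add node 14 parent=4 cost=14; rewire 10→14 (18<20)
16. q=(8,4) nearest=6 d=1 new=(8,4) → add node 15 parent=6 cost=9
17. q=(7,1) nearest=2 d=1 new=(7,1) → add node 16 parent=2 cost=9
18. q=(9,3) nearest=15 d=1 new=(9,3) → add node 17 parent=15 cost=10
19. q=(12,1) nearest=11 d=1 new=(12,1) → add node 18 parent=11 cost=13
20. q=(8,18) nearest=5 d=2 new=(8,18) → add node 19 parent=5 cost=18

Path: 0 1 3 4 14 10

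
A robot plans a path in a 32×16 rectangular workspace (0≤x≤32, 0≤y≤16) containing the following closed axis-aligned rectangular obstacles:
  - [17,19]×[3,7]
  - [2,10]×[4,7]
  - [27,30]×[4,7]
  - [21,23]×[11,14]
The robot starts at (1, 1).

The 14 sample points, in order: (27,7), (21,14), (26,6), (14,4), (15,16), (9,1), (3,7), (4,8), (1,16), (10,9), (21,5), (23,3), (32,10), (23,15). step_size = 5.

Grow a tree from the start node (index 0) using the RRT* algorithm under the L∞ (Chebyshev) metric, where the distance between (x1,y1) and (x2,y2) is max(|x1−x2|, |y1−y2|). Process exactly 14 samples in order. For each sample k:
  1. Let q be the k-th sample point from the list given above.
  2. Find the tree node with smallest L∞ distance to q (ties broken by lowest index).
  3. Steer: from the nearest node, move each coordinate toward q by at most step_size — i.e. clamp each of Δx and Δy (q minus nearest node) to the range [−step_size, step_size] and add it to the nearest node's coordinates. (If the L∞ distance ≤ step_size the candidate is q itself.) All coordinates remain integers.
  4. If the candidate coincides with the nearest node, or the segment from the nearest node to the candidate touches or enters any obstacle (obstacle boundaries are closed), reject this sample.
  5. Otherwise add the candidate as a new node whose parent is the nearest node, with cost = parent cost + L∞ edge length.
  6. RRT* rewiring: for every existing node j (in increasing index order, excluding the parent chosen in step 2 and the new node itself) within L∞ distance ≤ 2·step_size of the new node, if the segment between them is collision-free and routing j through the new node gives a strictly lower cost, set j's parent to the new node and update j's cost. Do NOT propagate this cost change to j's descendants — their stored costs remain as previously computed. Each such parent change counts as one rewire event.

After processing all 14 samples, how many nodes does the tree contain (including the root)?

Node count: 5

1. q=(27,7) nearest=0 d=26 new=(6,6) → blocked by [2,10]×[4,7], reject
2. q=(21,14) nearest=0 d=20 new=(6,6) → blocked by [2,10]×[4,7], reject
3. q=(26,6) nearest=0 d=25 new=(6,6) → blocked by [2,10]×[4,7], reject
4. q=(14,4) nearest=0 d=13 new=(6,4) → blocked by [2,10]×[4,7], reject
5. q=(15,16) nearest=0 d=15 new=(6,6) → blocked by [2,10]×[4,7], reject
6. q=(9,1) nearest=0 d=8 new=(6,1) → add node 1 parent=0 cost=5
7. q=(3,7) nearest=0 d=6 new=(3,6) → blocked by [2,10]×[4,7], reject
8. q=(4,8) nearest=0 d=7 new=(4,6) → blocked by [2,10]×[4,7], reject
9. q=(1,16) nearest=0 d=15 new=(1,6) → add node 2 parent=0 cost=5
10. q=(10,9) nearest=1 d=8 new=(10,6) → blocked by [2,10]×[4,7], reject
11. q=(21,5) nearest=1 d=15 new=(11,5) → blocked by [2,10]×[4,7], reject
12. q=(23,3) nearest=1 d=17 new=(11,3) → add node 3 parent=1 cost=10
13. q=(32,10) nearest=3 d=21 new=(16,8) → add node 4 parent=3 cost=15
14. q=(23,15) nearest=4 d=7 new=(21,13) → blocked by [21,23]×[11,14], reject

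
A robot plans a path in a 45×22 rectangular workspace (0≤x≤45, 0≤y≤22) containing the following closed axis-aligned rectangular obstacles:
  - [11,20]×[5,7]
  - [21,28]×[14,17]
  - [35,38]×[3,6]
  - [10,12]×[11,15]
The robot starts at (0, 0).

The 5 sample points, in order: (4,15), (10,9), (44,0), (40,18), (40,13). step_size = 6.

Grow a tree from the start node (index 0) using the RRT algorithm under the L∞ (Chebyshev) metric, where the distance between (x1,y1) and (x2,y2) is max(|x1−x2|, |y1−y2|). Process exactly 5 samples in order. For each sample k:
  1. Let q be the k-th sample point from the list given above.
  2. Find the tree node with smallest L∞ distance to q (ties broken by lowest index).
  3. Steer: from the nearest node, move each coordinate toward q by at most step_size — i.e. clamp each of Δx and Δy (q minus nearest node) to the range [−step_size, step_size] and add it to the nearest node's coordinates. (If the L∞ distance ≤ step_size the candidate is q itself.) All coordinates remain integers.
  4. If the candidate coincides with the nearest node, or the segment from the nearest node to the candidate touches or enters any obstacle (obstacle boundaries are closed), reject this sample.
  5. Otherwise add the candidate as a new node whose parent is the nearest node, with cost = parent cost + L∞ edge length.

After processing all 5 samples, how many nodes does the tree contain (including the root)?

Node count: 4

1. q=(4,15) nearest=0 d=15 new=(4,6) → add node 1 parent=0 cost=6
2. q=(10,9) nearest=1 d=6 new=(10,9) → add node 2 parent=1 cost=12
3. q=(44,0) nearest=2 d=34 new=(16,3) → blocked by [11,20]×[5,7], reject
4. q=(40,18) nearest=2 d=30 new=(16,15) → blocked by [10,12]×[11,15], reject
5. q=(40,13) nearest=2 d=30 new=(16,13) → add node 3 parent=2 cost=18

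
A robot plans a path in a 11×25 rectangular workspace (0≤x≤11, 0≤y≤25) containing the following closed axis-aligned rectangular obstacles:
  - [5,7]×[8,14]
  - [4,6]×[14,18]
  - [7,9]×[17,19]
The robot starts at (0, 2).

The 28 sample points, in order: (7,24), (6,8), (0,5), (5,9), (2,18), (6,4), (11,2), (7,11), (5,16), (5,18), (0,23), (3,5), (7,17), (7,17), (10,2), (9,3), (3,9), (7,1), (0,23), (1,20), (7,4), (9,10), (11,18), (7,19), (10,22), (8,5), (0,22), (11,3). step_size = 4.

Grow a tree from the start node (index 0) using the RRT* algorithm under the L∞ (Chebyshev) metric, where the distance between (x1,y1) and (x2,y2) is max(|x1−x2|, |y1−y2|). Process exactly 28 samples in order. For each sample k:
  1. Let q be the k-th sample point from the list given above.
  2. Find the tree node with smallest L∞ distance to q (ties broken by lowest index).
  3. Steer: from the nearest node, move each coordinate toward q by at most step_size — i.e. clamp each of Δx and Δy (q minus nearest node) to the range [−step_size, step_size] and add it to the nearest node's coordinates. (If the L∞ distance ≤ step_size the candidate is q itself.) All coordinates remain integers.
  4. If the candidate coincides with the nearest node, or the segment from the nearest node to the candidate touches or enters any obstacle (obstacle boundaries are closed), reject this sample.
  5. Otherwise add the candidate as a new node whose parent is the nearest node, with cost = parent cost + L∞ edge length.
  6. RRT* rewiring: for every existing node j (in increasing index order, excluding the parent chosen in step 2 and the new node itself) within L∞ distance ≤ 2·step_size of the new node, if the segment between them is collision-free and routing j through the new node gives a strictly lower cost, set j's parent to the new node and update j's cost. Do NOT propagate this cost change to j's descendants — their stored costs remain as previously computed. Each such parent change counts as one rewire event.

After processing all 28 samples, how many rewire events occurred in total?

1. q=(7,24) nearest=0 d=22 new=(4,6) → add node 1 parent=0 cost=4
2. q=(6,8) nearest=1 d=2 new=(6,8) → blocked by [5,7]×[8,14], reject
3. q=(0,5) nearest=0 d=3 new=(0,5) → add node 2 parent=0 cost=3
4. q=(5,9) nearest=1 d=3 new=(5,9) → blocked by [5,7]×[8,14], reject
5. q=(2,18) nearest=1 d=12 new=(2,10) → add node 3 parent=1 cost=8
6. q=(6,4) nearest=1 d=2 new=(6,4) → add node 4 parent=1 cost=6
7. q=(11,2) nearest=4 d=5 new=(10,2) → add node 5 parent=4 cost=10
8. q=(7,11) nearest=1 d=5 new=(7,10) → blocked by [5,7]×[8,14], reject
9. q=(5,16) nearest=3 d=6 new=(5,14) → blocked by [5,7]×[8,14], reject
10. q=(5,18) nearest=3 d=8 new=(5,14) → blocked by [5,7]×[8,14], reject
11. q=(0,23) nearest=3 d=13 new=(0,14) → add node 6 parent=3 cost=12
12. q=(3,5) nearest=1 d=1 new=(3,5) → add node 7 parent=1 cost=5
13. q=(7,17) nearest=3 d=7 new=(6,14) → blocked by [5,7]×[8,14], reject
14. q=(7,17) nearest=3 d=7 new=(6,14) → blocked by [5,7]×[8,14], reject
15. q=(10,2) nearest=5 d=0 → coincident, reject
16. q=(9,3) nearest=5 d=1 new=(9,3) → add node 8 parent=5 cost=11
17. q=(3,9) nearest=3 d=1 new=(3,9) → add node 9 parent=3 cost=9
18. q=(7,1) nearest=8 d=2 new=(7,1) → add node 10 parent=8 cost=13
19. q=(0,23) nearest=6 d=9 new=(0,18) → add node 11 parent=6 cost=16
20. q=(1,20) nearest=11 d=2 new=(1,20) → add node 12 parent=11 cost=18
21. q=(7,4) nearest=4 d=1 new=(7,4) → add node 13 parent=4 cost=7; rewire 8→13 (9<11); rewire 10→13 (10<13)
22. q=(9,10) nearest=1 d=5 new=(8,10) → blocked by [5,7]×[8,14], reject
23. q=(11,18) nearest=3 d=9 new=(6,14) → blocked by [5,7]×[8,14], reject
24. q=(7,19) nearest=12 d=6 new=(5,19) → add node 14 parent=12 cost=22
25. q=(10,22) nearest=14 d=5 new=(9,22) → add node 15 parent=14 cost=26
26. q=(8,5) nearest=13 d=1 new=(8,5) → add node 16 parent=13 cost=8
27. q=(0,22) nearest=12 d=2 new=(0,22) → add node 17 parent=12 cost=20
28. q=(11,3) nearest=5 d=1 new=(11,3) → add node 18 parent=5 cost=11

Rewire events: 2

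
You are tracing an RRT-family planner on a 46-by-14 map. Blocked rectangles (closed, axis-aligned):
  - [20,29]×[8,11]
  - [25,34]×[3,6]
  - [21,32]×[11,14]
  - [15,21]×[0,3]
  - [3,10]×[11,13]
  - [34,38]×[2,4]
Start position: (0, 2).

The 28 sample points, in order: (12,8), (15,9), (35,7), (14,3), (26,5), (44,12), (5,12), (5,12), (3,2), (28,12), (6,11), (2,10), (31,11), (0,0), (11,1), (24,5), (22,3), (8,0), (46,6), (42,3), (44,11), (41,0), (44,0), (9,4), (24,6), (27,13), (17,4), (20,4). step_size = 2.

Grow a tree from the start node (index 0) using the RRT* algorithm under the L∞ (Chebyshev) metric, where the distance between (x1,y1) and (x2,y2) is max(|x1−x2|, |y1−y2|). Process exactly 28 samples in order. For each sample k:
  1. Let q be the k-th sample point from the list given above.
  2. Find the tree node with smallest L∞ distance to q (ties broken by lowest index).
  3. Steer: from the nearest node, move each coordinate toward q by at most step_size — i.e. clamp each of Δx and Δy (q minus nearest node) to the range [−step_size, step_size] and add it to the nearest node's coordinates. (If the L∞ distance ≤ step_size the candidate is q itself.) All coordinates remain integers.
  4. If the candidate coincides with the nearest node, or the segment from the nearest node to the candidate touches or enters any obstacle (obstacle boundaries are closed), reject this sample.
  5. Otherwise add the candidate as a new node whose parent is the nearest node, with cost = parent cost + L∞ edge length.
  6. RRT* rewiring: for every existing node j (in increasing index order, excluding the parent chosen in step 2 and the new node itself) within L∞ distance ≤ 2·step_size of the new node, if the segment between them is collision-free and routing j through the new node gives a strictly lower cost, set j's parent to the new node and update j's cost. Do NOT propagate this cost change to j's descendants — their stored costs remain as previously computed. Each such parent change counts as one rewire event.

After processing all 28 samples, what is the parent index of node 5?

Parent of node 5: 4

1. q=(12,8) nearest=0 d=12 new=(2,4) → add node 1 parent=0 cost=2
2. q=(15,9) nearest=1 d=13 new=(4,6) → add node 2 parent=1 cost=4
3. q=(35,7) nearest=2 d=31 new=(6,7) → add node 3 parent=2 cost=6
4. q=(14,3) nearest=3 d=8 new=(8,5) → add node 4 parent=3 cost=8
5. q=(26,5) nearest=4 d=18 new=(10,5) → add node 5 parent=4 cost=10
6. q=(44,12) nearest=5 d=34 new=(12,7) → add node 6 parent=5 cost=12
7. q=(5,12) nearest=3 d=5 new=(5,9) → add node 7 parent=3 cost=8
8. q=(5,12) nearest=7 d=3 new=(5,11) → blocked by [3,10]×[11,13], reject
9. q=(3,2) nearest=1 d=2 new=(3,2) → add node 8 parent=1 cost=4
10. q=(28,12) nearest=6 d=16 new=(14,9) → add node 9 parent=6 cost=14
11. q=(6,11) nearest=7 d=2 new=(6,11) → blocked by [3,10]×[11,13], reject
12. q=(2,10) nearest=7 d=3 new=(3,10) → add node 10 parent=7 cost=10
13. q=(31,11) nearest=9 d=17 new=(16,11) → add node 11 parent=9 cost=16
14. q=(0,0) nearest=0 d=2 new=(0,0) → add node 12 parent=0 cost=2
15. q=(11,1) nearest=4 d=4 new=(10,3) → add node 13 parent=4 cost=10
16. q=(24,5) nearest=11 d=8 new=(18,9) → add node 14 parent=11 cost=18
17. q=(22,3) nearest=14 d=6 new=(20,7) → add node 15 parent=14 cost=20
18. q=(8,0) nearest=13 d=3 new=(8,1) → add node 16 parent=13 cost=12
19. q=(46,6) nearest=15 d=26 new=(22,6) → add node 17 parent=15 cost=22
20. q=(42,3) nearest=17 d=20 new=(24,4) → add node 18 parent=17 cost=24
21. q=(44,11) nearest=18 d=20 new=(26,6) → blocked by [25,34]×[3,6], reject
22. q=(41,0) nearest=18 d=17 new=(26,2) → blocked by [25,34]×[3,6], reject
23. q=(44,0) nearest=18 d=20 new=(26,2) → blocked by [25,34]×[3,6], reject
24. q=(9,4) nearest=4 d=1 new=(9,4) → add node 19 parent=4 cost=9
25. q=(24,6) nearest=17 d=2 new=(24,6) → add node 20 parent=17 cost=24
26. q=(27,13) nearest=15 d=7 new=(22,9) → blocked by [20,29]×[8,11], reject
27. q=(17,4) nearest=15 d=3 new=(18,5) → add node 21 parent=15 cost=22
28. q=(20,4) nearest=17 d=2 new=(20,4) → add node 22 parent=17 cost=24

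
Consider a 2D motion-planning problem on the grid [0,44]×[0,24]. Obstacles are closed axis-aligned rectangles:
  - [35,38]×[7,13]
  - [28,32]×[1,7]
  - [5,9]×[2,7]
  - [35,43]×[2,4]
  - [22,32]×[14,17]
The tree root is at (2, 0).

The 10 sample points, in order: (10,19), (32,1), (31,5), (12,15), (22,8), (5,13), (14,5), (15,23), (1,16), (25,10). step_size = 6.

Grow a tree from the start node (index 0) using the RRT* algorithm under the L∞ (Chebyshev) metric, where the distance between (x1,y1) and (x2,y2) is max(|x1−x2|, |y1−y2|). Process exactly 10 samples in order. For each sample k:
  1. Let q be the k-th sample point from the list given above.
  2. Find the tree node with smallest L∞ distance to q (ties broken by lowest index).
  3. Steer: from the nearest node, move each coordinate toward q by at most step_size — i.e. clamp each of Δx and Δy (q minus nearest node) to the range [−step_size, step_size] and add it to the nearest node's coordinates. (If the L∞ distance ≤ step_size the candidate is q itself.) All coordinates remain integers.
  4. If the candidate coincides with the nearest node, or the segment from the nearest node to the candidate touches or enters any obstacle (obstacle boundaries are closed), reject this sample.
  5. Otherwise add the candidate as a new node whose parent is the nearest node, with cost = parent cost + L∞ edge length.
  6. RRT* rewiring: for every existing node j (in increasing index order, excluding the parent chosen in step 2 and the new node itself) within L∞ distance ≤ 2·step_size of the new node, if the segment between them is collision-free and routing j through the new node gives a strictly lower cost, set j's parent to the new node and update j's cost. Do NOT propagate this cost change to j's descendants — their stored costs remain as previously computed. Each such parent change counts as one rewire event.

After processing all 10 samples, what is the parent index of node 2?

Parent of node 2: 1

1. q=(10,19) nearest=0 d=19 new=(8,6) → blocked by [5,9]×[2,7], reject
2. q=(32,1) nearest=0 d=30 new=(8,1) → add node 1 parent=0 cost=6
3. q=(31,5) nearest=1 d=23 new=(14,5) → add node 2 parent=1 cost=12
4. q=(12,15) nearest=2 d=10 new=(12,11) → add node 3 parent=2 cost=18
5. q=(22,8) nearest=2 d=8 new=(20,8) → add node 4 parent=2 cost=18
6. q=(5,13) nearest=3 d=7 new=(6,13) → add node 5 parent=3 cost=24
7. q=(14,5) nearest=2 d=0 → coincident, reject
8. q=(15,23) nearest=5 d=10 new=(12,19) → add node 6 parent=5 cost=30
9. q=(1,16) nearest=5 d=5 new=(1,16) → add node 7 parent=5 cost=29
10. q=(25,10) nearest=4 d=5 new=(25,10) → add node 8 parent=4 cost=23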